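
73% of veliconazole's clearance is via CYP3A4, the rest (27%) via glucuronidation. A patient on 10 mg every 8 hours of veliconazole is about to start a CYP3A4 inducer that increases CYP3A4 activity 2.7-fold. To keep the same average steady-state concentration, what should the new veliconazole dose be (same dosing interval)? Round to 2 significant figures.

22 mg

CYP3A4: 0.73 × 2.7 = 1.971
Other: 0.27 (unchanged)
Relative clearance = 1.971 + 0.27 = 2.241.
Exposure is unchanged when dose changes in proportion to clearance. New dose = 10 mg × 2.241 = 22 mg.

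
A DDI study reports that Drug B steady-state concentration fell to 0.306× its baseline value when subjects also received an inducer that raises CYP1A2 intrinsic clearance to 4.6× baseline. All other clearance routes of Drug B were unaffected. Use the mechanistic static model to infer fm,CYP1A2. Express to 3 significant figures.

0.630

CL'/CL = 1 / 0.306 = 3.268
4.6·fm + (1 − fm) = 3.268
fm = (3.268 − 1) / (4.6 − 1) = 0.630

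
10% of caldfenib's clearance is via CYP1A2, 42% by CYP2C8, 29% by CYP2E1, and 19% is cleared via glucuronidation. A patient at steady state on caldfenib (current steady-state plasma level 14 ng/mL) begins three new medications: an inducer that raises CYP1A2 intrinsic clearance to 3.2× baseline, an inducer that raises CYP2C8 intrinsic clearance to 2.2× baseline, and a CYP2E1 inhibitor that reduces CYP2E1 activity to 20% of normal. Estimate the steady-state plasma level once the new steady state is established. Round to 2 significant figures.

The CYP1A2 pathway (10% of clearance) increases to 3.2× activity: 0.1 × 3.2 = 0.32.
The CYP2C8 pathway (42% of clearance) rises to 2.2× activity: 0.42 × 2.2 = 0.924.
The CYP2E1 pathway (29% of clearance) is reduced to 0.2× activity: 0.29 × 0.2 = 0.058.
Non-CYP routes (19%) are unchanged.
New clearance relative to baseline: 0.32 + 0.924 + 0.058 + 0.19 = 1.492.
Dividing the baseline by the relative clearance: 14 / 1.492 = 9.4 ng/mL.

9.4 ng/mL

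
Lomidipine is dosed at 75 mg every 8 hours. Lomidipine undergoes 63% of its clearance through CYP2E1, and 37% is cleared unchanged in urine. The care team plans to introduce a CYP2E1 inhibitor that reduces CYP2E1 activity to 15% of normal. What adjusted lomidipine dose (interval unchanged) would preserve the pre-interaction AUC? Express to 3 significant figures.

CYP2E1: 0.63 × 0.15 = 0.0945
Other: 0.37 (unchanged)
CL_new/CL_old = 0.0945 + 0.37 = 0.4645.
To maintain the same steady-state level, dose must scale with clearance: new dose = 75 × 0.4645 = 34.8 mg.

34.8 mg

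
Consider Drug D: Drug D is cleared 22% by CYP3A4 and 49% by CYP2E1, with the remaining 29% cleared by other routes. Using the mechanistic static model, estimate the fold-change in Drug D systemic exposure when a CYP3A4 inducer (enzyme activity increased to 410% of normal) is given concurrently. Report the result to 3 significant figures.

0.595

CYP3A4: 0.22 × 4.1 = 0.902
CYP2E1: 0.49 (unchanged)
Other: 0.29 (unchanged)
Relative clearance = 0.902 + 0.49 + 0.29 = 1.682.
Systemic exposure ratio = CL_old/CL_new = 1 / 1.682 = 0.595.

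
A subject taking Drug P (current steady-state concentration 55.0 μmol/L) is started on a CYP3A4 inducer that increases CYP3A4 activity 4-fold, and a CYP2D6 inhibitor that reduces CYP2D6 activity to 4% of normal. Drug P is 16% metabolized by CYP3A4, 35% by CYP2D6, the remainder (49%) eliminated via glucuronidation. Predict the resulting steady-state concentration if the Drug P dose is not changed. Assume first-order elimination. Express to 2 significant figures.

48 μmol/L

CYP3A4: 0.16 × 4 = 0.64
CYP2D6: 0.35 × 0.04 = 0.014
Other: 0.49 (unchanged)
CL_new/CL_old = 0.64 + 0.014 + 0.49 = 1.144.
New steady-state concentration = 55.0 / 1.144 = 48 μmol/L (concentration scales inversely with clearance).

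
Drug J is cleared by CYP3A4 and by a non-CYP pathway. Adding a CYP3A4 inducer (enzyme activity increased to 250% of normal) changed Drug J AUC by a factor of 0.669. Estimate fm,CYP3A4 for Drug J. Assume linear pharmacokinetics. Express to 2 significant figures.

0.33

Let fm be the CYP3A4 fraction. New clearance relative to baseline = fm × 2.5 + (1 − fm).
AUC ratio = 1 / (new CL fraction), so new CL fraction = 1 / 0.669 = 1.495.
fm × 2.5 + 1 − fm = 1.495  ⇒  fm × (2.5 − 1) = 0.4948  ⇒  fm = 0.33.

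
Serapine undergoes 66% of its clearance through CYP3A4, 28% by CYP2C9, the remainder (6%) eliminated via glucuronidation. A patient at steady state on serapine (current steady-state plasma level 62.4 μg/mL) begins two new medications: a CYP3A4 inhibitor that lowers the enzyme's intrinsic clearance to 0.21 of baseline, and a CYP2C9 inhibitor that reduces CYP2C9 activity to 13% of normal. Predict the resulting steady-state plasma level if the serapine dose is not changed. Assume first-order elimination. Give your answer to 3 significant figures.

The CYP3A4 pathway (66% of clearance) falls to 0.21× activity: 0.66 × 0.21 = 0.1386.
The CYP2C9 pathway (28% of clearance) is reduced to 0.13× activity: 0.28 × 0.13 = 0.0364.
Non-CYP routes (6%) are unchanged.
New clearance relative to baseline: 0.1386 + 0.0364 + 0.06 = 0.235.
Steady-state plasma level ∝ 1/CL: new value = 62.4 / 0.235 = 266 μg/mL.

266 μg/mL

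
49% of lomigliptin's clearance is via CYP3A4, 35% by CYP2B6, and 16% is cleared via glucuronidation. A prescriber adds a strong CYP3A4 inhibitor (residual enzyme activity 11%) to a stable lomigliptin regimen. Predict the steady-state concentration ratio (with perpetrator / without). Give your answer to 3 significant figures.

The CYP3A4 pathway (49% of clearance) falls to 0.11× activity: 0.49 × 0.11 = 0.0539.
CYP2B6 (35%) and the residual 16% are unaffected.
New clearance relative to baseline: 0.0539 + 0.35 + 0.16 = 0.5639.
Since steady-state concentration ∝ 1/CL, the ratio is 1 / 0.5639 = 1.77.

1.77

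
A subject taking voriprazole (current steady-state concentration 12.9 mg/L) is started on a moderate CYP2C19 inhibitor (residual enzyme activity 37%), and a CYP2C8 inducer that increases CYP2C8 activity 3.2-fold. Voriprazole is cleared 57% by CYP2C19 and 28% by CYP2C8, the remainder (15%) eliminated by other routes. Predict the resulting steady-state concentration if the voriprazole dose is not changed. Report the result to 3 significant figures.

The CYP2C19 pathway (57% of clearance) falls to 0.37× activity: 0.57 × 0.37 = 0.2109.
The CYP2C8 pathway (28% of clearance) increases to 3.2× activity: 0.28 × 3.2 = 0.896.
The remaining 15% of clearance is unaffected.
New clearance relative to baseline: 0.2109 + 0.896 + 0.15 = 1.2569.
Steady-state concentration ∝ 1/CL: new value = 12.9 / 1.2569 = 10.3 mg/L.

10.3 mg/L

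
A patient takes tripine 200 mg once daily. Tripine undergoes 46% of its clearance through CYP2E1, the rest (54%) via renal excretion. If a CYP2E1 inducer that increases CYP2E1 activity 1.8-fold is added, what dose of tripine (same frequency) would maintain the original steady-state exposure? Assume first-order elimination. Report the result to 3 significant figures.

274 mg

CYP2E1: 0.46 × 1.8 = 0.828
Other: 0.54 (unchanged)
New clearance relative to baseline: 0.828 + 0.54 = 1.368.
Exposure is unchanged when dose changes in proportion to clearance. New dose = 200 mg × 1.368 = 274 mg.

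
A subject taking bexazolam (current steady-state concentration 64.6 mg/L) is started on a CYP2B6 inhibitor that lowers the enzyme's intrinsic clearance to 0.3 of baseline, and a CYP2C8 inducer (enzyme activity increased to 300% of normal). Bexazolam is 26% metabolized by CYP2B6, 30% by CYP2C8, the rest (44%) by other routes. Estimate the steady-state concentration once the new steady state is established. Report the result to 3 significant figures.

CYP2B6: 0.26 × 0.3 = 0.078
CYP2C8: 0.3 × 3 = 0.9
Other: 0.44 (unchanged)
New clearance relative to baseline: 0.078 + 0.9 + 0.44 = 1.418.
Dividing the baseline by the relative clearance: 64.6 / 1.418 = 45.6 mg/L.

45.6 mg/L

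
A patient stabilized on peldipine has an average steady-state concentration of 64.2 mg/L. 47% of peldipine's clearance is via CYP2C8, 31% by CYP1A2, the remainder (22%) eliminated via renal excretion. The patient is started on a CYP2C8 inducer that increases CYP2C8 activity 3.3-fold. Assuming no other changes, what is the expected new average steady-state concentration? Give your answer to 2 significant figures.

CYP2C8: 0.47 × 3.3 = 1.551
CYP1A2: 0.31 (unchanged)
Other: 0.22 (unchanged)
Relative clearance = 1.551 + 0.31 + 0.22 = 2.081.
With dosing unchanged, average steady-state concentration scales as 1/CL: 64.2 / 2.081 = 31 mg/L.

31 mg/L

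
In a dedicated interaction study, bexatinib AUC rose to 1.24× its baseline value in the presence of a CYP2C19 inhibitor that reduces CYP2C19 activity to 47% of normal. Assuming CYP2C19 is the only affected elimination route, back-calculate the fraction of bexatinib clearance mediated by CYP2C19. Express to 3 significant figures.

0.365

CL'/CL = 1 / 1.24 = 0.8065
0.47·fm + (1 − fm) = 0.8065
fm = (0.8065 − 1) / (0.47 − 1) = 0.365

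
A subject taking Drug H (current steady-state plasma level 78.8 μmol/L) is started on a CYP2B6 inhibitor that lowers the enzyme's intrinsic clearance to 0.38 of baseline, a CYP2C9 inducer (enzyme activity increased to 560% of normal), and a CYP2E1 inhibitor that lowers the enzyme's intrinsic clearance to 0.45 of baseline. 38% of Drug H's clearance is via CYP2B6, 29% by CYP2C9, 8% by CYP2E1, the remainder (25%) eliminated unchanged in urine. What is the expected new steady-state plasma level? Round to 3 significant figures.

38.4 μmol/L

The CYP2B6 pathway (38% of clearance) drops to 0.38× activity: 0.38 × 0.38 = 0.1444.
The CYP2C9 pathway (29% of clearance) increases to 5.6× activity: 0.29 × 5.6 = 1.624.
The CYP2E1 pathway (8% of clearance) falls to 0.45× activity: 0.08 × 0.45 = 0.036.
The remaining 25% of clearance is unaffected.
New clearance relative to baseline: 0.1444 + 1.624 + 0.036 + 0.25 = 2.0544.
New steady-state plasma level = 78.8 / 2.0544 = 38.4 μmol/L (concentration scales inversely with clearance).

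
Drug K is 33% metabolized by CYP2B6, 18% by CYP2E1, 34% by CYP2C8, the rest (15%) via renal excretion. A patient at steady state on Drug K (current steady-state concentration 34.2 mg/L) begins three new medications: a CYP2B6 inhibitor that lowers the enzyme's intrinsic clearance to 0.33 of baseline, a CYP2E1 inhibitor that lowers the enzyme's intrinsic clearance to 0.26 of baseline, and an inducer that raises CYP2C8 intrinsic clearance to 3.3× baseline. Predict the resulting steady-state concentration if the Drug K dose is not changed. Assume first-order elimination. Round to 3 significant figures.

24.0 mg/L

The CYP2B6 pathway (33% of clearance) is reduced to 0.33× activity: 0.33 × 0.33 = 0.1089.
The CYP2E1 pathway (18% of clearance) drops to 0.26× activity: 0.18 × 0.26 = 0.0468.
The CYP2C8 pathway (34% of clearance) increases to 3.3× activity: 0.34 × 3.3 = 1.122.
Non-CYP routes (15%) are unchanged.
Relative clearance = 0.1089 + 0.0468 + 1.122 + 0.15 = 1.4277.
New steady-state concentration = 34.2 / 1.4277 = 24.0 mg/L (concentration scales inversely with clearance).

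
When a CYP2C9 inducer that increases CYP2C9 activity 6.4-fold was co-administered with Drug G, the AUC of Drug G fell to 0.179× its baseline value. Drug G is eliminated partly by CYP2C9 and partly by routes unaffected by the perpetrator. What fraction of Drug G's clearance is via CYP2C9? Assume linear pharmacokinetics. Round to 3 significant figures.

CL'/CL = 1 / 0.179 = 5.587
6.4·fm + (1 − fm) = 5.587
fm = (5.587 − 1) / (6.4 − 1) = 0.849

0.849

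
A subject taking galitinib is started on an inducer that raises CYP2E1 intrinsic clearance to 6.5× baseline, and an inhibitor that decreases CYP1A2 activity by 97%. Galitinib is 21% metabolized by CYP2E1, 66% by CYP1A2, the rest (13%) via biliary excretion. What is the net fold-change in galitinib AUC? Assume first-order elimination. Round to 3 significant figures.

0.660

The CYP2E1 pathway (21% of clearance) increases to 6.5× activity: 0.21 × 6.5 = 1.365.
The CYP1A2 pathway (66% of clearance) drops to 0.03× activity: 0.66 × 0.03 = 0.0198.
The remaining 13% of clearance is unaffected.
Relative clearance = 1.365 + 0.0198 + 0.13 = 1.5148.
Net AUC ratio = 1 / 1.5148 = 0.660.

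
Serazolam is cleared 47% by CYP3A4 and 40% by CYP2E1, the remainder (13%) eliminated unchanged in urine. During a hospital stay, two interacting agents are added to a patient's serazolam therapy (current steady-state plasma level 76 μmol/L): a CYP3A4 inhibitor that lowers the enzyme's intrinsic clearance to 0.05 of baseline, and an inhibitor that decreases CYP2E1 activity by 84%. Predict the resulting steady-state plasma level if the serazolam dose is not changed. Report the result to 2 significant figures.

3.5 × 10² μmol/L

The CYP3A4 pathway (47% of clearance) drops to 0.05× activity: 0.47 × 0.05 = 0.0235.
The CYP2E1 pathway (40% of clearance) is reduced to 0.16× activity: 0.4 × 0.16 = 0.064.
Non-CYP routes (13%) are unchanged.
CL_new/CL_old = 0.0235 + 0.064 + 0.13 = 0.2175.
Dividing the baseline by the relative clearance: 76 / 0.2175 = 3.5 × 10² μmol/L.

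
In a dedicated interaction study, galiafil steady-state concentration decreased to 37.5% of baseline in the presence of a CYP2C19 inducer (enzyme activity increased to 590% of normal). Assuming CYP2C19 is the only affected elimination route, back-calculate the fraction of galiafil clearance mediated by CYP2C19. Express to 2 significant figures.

CL'/CL = 1 / 0.375 = 2.667
5.9·fm + (1 − fm) = 2.667
fm = (2.667 − 1) / (5.9 − 1) = 0.34

0.34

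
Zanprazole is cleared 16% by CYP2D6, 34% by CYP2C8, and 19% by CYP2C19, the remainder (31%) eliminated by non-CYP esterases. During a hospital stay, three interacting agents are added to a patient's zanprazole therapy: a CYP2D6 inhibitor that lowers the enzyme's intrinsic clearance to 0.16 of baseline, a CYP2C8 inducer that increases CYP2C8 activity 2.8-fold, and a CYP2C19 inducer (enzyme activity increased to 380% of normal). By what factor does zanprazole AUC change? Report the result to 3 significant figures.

The CYP2D6 pathway (16% of clearance) is reduced to 0.16× activity: 0.16 × 0.16 = 0.0256.
The CYP2C8 pathway (34% of clearance) rises to 2.8× activity: 0.34 × 2.8 = 0.952.
The CYP2C19 pathway (19% of clearance) is boosted to 3.8× activity: 0.19 × 3.8 = 0.722.
Non-CYP routes (31%) are unchanged.
New clearance relative to baseline: 0.0256 + 0.952 + 0.722 + 0.31 = 2.0096.
Net AUC ratio = 1 / 2.0096 = 0.498.

0.498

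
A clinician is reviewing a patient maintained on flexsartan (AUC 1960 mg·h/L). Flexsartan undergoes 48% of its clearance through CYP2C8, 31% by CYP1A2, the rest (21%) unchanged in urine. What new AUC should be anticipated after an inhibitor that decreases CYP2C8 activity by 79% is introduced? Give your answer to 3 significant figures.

The CYP2C8 pathway (48% of clearance) drops to 0.21× activity: 0.48 × 0.21 = 0.1008.
CYP1A2 (31%) and the residual 21% are unaffected.
CL_new/CL_old = 0.1008 + 0.31 + 0.21 = 0.6208.
With dosing unchanged, AUC scales as 1/CL: 1960 / 0.6208 = 3.16 × 10³ mg·h/L.

3.16 × 10³ mg·h/L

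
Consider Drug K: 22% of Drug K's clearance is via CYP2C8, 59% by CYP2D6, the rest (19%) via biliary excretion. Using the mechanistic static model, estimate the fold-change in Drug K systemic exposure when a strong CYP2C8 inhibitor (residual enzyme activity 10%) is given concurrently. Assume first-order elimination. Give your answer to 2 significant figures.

The CYP2C8 pathway (22% of clearance) drops to 0.1× activity: 0.22 × 0.1 = 0.022.
CYP2D6 (59%) and the residual 19% are unaffected.
Relative clearance = 0.022 + 0.59 + 0.19 = 0.802.
Since systemic exposure ∝ 1/CL, the ratio is 1 / 0.802 = 1.2.

1.2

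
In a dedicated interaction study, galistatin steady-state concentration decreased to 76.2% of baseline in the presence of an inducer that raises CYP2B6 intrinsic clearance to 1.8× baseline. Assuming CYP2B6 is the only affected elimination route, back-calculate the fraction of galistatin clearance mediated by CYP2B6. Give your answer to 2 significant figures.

CL'/CL = 1 / 0.762 = 1.312
1.8·fm + (1 − fm) = 1.312
fm = (1.312 − 1) / (1.8 − 1) = 0.39

0.39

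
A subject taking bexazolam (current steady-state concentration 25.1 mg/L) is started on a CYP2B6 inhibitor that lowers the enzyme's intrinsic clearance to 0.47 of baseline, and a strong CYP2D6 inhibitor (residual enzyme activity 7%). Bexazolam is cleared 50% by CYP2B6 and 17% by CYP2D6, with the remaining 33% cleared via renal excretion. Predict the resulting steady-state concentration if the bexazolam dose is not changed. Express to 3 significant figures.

CYP2B6: 0.5 × 0.47 = 0.235
CYP2D6: 0.17 × 0.07 = 0.0119
Other: 0.33 (unchanged)
CL_new/CL_old = 0.235 + 0.0119 + 0.33 = 0.5769.
Steady-state concentration ∝ 1/CL: new value = 25.1 / 0.5769 = 43.5 mg/L.

43.5 mg/L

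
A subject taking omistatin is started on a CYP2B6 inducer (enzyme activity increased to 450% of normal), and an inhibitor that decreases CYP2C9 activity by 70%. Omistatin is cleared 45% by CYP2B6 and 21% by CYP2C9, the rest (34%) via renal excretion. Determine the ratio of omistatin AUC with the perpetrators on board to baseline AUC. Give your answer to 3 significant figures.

CYP2B6: 0.45 × 4.5 = 2.025
CYP2C9: 0.21 × 0.3 = 0.063
Other: 0.34 (unchanged)
CL_new/CL_old = 2.025 + 0.063 + 0.34 = 2.428.
Because AUC varies inversely with clearance, the combined effect is 1 / 2.428 = 0.412.

0.412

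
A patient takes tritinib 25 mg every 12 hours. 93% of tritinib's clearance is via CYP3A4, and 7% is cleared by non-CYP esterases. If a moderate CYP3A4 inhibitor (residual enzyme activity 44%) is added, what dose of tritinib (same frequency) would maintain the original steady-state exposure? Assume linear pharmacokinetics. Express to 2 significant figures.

The CYP3A4 pathway (93% of clearance) falls to 0.44× activity: 0.93 × 0.44 = 0.4092.
Non-CYP routes (7%) are unchanged.
Relative clearance = 0.4092 + 0.07 = 0.4792.
To maintain the same steady-state level, dose must scale with clearance: new dose = 25 × 0.4792 = 12 mg.

12 mg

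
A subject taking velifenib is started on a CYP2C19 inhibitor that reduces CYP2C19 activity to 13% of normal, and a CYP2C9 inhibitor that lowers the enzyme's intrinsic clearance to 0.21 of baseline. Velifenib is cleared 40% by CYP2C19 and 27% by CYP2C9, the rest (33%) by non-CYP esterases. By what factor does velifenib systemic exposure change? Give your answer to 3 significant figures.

2.28

The CYP2C19 pathway (40% of clearance) is reduced to 0.13× activity: 0.4 × 0.13 = 0.052.
The CYP2C9 pathway (27% of clearance) falls to 0.21× activity: 0.27 × 0.21 = 0.0567.
Non-CYP routes (33%) are unchanged.
New clearance relative to baseline: 0.052 + 0.0567 + 0.33 = 0.4387.
Net systemic exposure ratio = 1 / 0.4387 = 2.28.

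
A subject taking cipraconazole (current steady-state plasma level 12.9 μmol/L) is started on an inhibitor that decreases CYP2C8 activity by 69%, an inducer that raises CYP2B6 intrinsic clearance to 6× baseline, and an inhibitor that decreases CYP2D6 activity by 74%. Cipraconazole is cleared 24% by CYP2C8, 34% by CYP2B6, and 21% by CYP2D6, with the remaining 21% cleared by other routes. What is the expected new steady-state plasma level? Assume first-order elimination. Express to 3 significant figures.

CYP2C8: 0.24 × 0.31 = 0.0744
CYP2B6: 0.34 × 6 = 2.04
CYP2D6: 0.21 × 0.26 = 0.0546
Other: 0.21 (unchanged)
New clearance relative to baseline: 0.0744 + 2.04 + 0.0546 + 0.21 = 2.379.
New steady-state plasma level = 12.9 / 2.379 = 5.42 μmol/L (concentration scales inversely with clearance).

5.42 μmol/L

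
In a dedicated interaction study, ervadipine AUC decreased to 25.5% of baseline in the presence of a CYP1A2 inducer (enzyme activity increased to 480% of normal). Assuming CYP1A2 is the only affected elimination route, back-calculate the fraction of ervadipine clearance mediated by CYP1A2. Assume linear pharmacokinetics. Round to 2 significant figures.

0.77

CL'/CL = 1 / 0.255 = 3.922
4.8·fm + (1 − fm) = 3.922
fm = (3.922 − 1) / (4.8 − 1) = 0.77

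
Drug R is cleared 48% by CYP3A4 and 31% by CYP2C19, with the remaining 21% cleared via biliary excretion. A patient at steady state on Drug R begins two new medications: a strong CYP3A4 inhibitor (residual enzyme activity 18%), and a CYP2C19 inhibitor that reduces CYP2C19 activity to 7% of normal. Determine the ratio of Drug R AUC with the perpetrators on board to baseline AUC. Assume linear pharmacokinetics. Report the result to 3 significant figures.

The CYP3A4 pathway (48% of clearance) falls to 0.18× activity: 0.48 × 0.18 = 0.0864.
The CYP2C19 pathway (31% of clearance) is reduced to 0.07× activity: 0.31 × 0.07 = 0.0217.
The remaining 21% of clearance is unaffected.
CL_new/CL_old = 0.0864 + 0.0217 + 0.21 = 0.3181.
Net AUC ratio = 1 / 0.3181 = 3.14.

3.14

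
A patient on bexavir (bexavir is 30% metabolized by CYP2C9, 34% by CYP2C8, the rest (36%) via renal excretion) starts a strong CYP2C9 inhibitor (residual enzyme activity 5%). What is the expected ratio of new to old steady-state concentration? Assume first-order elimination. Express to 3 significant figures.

1.40

CYP2C9: 0.3 × 0.05 = 0.015
CYP2C8: 0.34 (unchanged)
Other: 0.36 (unchanged)
CL_new/CL_old = 0.015 + 0.34 + 0.36 = 0.715.
Steady-state concentration ratio = CL_old/CL_new = 1 / 0.715 = 1.40.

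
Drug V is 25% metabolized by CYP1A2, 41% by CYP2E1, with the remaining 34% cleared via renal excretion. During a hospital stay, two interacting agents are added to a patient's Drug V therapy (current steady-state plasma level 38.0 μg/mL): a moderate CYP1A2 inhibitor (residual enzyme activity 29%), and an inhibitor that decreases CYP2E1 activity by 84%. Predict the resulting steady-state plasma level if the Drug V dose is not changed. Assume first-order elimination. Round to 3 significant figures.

79.5 μg/mL

The CYP1A2 pathway (25% of clearance) drops to 0.29× activity: 0.25 × 0.29 = 0.0725.
The CYP2E1 pathway (41% of clearance) is reduced to 0.16× activity: 0.41 × 0.16 = 0.0656.
The remaining 34% of clearance is unaffected.
New clearance relative to baseline: 0.0725 + 0.0656 + 0.34 = 0.4781.
New steady-state plasma level = 38.0 / 0.4781 = 79.5 μg/mL (concentration scales inversely with clearance).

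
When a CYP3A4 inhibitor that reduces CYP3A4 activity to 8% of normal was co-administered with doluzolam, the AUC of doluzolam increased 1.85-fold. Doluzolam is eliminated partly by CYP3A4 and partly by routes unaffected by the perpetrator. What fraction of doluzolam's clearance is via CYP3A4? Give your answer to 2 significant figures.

0.50

Write x for the fraction cleared via CYP3A4. The observed AUC change means clearance fell to 1/1.85 = 0.5405 of baseline.
Only the CYP3A4 route changed, so 0.5405 = x·0.08 + (1 − x), giving x = 0.50.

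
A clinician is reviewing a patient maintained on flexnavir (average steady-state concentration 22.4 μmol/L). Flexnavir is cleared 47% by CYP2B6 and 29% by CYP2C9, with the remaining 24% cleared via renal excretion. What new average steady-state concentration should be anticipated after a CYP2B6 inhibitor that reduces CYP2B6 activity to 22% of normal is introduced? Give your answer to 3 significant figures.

The CYP2B6 pathway (47% of clearance) is reduced to 0.22× activity: 0.47 × 0.22 = 0.1034.
CYP2C9 (29%) and the residual 24% are unaffected.
Relative clearance = 0.1034 + 0.29 + 0.24 = 0.6334.
With dosing unchanged, average steady-state concentration scales as 1/CL: 22.4 / 0.6334 = 35.4 μmol/L.

35.4 μmol/L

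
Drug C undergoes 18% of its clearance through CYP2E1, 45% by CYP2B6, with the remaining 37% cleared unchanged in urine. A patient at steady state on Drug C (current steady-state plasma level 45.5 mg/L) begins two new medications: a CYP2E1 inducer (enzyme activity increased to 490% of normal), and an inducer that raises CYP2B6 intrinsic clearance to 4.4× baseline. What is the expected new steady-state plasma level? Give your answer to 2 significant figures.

14 mg/L

The CYP2E1 pathway (18% of clearance) rises to 4.9× activity: 0.18 × 4.9 = 0.882.
The CYP2B6 pathway (45% of clearance) rises to 4.4× activity: 0.45 × 4.4 = 1.98.
Non-CYP routes (37%) are unchanged.
New clearance relative to baseline: 0.882 + 1.98 + 0.37 = 3.232.
New steady-state plasma level = 45.5 / 3.232 = 14 mg/L (concentration scales inversely with clearance).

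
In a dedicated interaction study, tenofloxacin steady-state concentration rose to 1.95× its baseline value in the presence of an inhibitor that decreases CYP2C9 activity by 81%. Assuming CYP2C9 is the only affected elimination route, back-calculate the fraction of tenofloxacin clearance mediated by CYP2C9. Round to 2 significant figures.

0.60

Let fm be the CYP2C9 fraction. New clearance relative to baseline = fm × 0.19 + (1 − fm).
Steady-state concentration ratio = 1 / (new CL fraction), so new CL fraction = 1 / 1.95 = 0.5128.
fm × 0.19 + 1 − fm = 0.5128  ⇒  fm × (0.19 − 1) = −0.4872  ⇒  fm = 0.60.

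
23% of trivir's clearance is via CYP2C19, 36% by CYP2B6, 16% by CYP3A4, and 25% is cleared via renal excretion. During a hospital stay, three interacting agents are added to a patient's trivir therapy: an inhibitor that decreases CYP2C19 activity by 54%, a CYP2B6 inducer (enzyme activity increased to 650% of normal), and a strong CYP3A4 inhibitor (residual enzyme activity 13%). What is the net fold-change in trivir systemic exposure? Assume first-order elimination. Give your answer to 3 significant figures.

The CYP2C19 pathway (23% of clearance) drops to 0.46× activity: 0.23 × 0.46 = 0.1058.
The CYP2B6 pathway (36% of clearance) rises to 6.5× activity: 0.36 × 6.5 = 2.34.
The CYP3A4 pathway (16% of clearance) falls to 0.13× activity: 0.16 × 0.13 = 0.0208.
Non-CYP routes (25%) are unchanged.
CL_new/CL_old = 0.1058 + 2.34 + 0.0208 + 0.25 = 2.7166.
Systemic exposure ∝ 1/CL: fold-change = 1 / 2.7166 = 0.368.

0.368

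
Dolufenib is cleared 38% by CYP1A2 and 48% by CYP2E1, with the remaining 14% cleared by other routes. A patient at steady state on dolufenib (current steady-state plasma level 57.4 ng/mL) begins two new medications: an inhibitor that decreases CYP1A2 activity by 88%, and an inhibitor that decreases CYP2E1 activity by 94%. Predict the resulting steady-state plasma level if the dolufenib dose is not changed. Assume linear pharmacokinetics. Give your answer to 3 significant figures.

The CYP1A2 pathway (38% of clearance) falls to 0.12× activity: 0.38 × 0.12 = 0.0456.
The CYP2E1 pathway (48% of clearance) is reduced to 0.06× activity: 0.48 × 0.06 = 0.0288.
Non-CYP routes (14%) are unchanged.
CL_new/CL_old = 0.0456 + 0.0288 + 0.14 = 0.2144.
Dividing the baseline by the relative clearance: 57.4 / 0.2144 = 268 ng/mL.

268 ng/mL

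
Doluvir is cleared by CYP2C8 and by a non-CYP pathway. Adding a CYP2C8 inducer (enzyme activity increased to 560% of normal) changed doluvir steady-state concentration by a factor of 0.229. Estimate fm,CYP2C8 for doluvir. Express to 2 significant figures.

0.73

CL'/CL = 1 / 0.229 = 4.367
5.6·fm + (1 − fm) = 4.367
fm = (4.367 − 1) / (5.6 − 1) = 0.73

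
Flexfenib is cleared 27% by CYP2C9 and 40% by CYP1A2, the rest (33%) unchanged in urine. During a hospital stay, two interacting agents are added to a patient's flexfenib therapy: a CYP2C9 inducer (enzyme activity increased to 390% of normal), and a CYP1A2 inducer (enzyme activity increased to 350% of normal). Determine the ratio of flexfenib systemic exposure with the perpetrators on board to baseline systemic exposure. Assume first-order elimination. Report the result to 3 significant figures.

The CYP2C9 pathway (27% of clearance) rises to 3.9× activity: 0.27 × 3.9 = 1.053.
The CYP1A2 pathway (40% of clearance) is boosted to 3.5× activity: 0.4 × 3.5 = 1.4.
The remaining 33% of clearance is unaffected.
Relative clearance = 1.053 + 1.4 + 0.33 = 2.783.
Systemic exposure ∝ 1/CL: fold-change = 1 / 2.783 = 0.359.

0.359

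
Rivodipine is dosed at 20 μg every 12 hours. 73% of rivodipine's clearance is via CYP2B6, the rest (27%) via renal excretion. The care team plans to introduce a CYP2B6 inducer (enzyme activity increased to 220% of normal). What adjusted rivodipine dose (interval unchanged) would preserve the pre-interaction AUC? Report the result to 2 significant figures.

CYP2B6: 0.73 × 2.2 = 1.606
Other: 0.27 (unchanged)
New clearance relative to baseline: 1.606 + 0.27 = 1.876.
Css,avg = (dose rate)/CL, so holding Css fixed requires dose ∝ CL: 20 × 1.876 = 38 μg.

38 μg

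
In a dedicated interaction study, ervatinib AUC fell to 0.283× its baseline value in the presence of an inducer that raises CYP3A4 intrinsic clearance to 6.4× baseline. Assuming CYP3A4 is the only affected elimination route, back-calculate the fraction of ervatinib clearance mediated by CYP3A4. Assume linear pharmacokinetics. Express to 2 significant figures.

Let fm be the CYP3A4 fraction. New clearance relative to baseline = fm × 6.4 + (1 − fm).
AUC ratio = 1 / (new CL fraction), so new CL fraction = 1 / 0.283 = 3.534.
fm × 6.4 + 1 − fm = 3.534  ⇒  fm × (6.4 − 1) = 2.534  ⇒  fm = 0.47.

0.47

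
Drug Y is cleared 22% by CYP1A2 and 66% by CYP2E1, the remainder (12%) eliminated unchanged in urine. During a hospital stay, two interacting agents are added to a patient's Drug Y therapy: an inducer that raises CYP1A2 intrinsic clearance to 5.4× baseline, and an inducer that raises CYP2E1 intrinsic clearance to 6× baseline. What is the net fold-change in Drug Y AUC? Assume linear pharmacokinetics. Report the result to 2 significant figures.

0.19

CYP1A2: 0.22 × 5.4 = 1.188
CYP2E1: 0.66 × 6 = 3.96
Other: 0.12 (unchanged)
Relative clearance = 1.188 + 3.96 + 0.12 = 5.268.
AUC ∝ 1/CL: fold-change = 1 / 5.268 = 0.19.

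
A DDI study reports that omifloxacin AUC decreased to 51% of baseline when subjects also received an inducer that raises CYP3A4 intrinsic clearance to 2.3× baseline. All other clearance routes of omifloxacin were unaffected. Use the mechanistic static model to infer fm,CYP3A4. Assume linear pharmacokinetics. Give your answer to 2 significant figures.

Write x for the fraction cleared via CYP3A4. The observed AUC change means clearance rose to 1/0.510 = 1.961 of baseline.
Setting x·2.3 + (1 − x) = 1.961 and solving: x = (1.961 − 1)/(2.3 − 1) = 0.74.

0.74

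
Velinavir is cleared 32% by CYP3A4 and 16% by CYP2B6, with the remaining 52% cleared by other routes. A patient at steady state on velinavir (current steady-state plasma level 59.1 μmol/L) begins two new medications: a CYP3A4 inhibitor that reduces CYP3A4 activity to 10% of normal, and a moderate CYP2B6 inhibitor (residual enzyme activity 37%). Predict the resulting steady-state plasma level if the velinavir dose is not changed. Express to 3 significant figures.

96.7 μmol/L

CYP3A4: 0.32 × 0.1 = 0.032
CYP2B6: 0.16 × 0.37 = 0.0592
Other: 0.52 (unchanged)
Relative clearance = 0.032 + 0.0592 + 0.52 = 0.6112.
Dividing the baseline by the relative clearance: 59.1 / 0.6112 = 96.7 μmol/L.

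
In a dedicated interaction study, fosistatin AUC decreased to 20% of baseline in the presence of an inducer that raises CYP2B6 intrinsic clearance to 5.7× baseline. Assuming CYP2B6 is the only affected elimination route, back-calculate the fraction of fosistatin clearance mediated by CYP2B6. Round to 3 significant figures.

Let x = fm,CYP2B6. Because AUC ∝ 1/CL, relative clearance rose to 1/0.200 = 5.
Only the CYP2B6 route changed, so 5 = x·5.7 + (1 − x), giving x = 0.851.

0.851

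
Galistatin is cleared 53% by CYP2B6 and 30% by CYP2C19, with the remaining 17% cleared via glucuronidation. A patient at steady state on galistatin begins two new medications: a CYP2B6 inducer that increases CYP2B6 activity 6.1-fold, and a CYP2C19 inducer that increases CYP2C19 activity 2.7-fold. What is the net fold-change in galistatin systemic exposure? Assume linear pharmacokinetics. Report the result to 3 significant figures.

The CYP2B6 pathway (53% of clearance) increases to 6.1× activity: 0.53 × 6.1 = 3.233.
The CYP2C19 pathway (30% of clearance) rises to 2.7× activity: 0.3 × 2.7 = 0.81.
The remaining 17% of clearance is unaffected.
New clearance relative to baseline: 3.233 + 0.81 + 0.17 = 4.213.
Because systemic exposure varies inversely with clearance, the combined effect is 1 / 4.213 = 0.237.

0.237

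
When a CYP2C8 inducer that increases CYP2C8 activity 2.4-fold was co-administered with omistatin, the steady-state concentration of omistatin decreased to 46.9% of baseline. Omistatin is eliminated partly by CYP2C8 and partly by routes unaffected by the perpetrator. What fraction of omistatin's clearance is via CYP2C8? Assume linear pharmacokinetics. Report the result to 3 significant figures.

Let x = fm,CYP2C8. Because steady-state concentration ∝ 1/CL, relative clearance rose to 1/0.469 = 2.132.
Setting x·2.4 + (1 − x) = 2.132 and solving: x = (2.132 − 1)/(2.4 − 1) = 0.809.

0.809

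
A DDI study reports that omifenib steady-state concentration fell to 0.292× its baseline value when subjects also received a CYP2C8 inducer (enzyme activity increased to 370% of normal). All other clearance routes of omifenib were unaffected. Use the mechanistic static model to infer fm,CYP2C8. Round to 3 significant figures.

Write x for the fraction cleared via CYP2C8. The observed steady-state concentration change means clearance rose to 1/0.292 = 3.425 of baseline.
Only the CYP2C8 route changed, so 3.425 = x·3.7 + (1 − x), giving x = 0.898.

0.898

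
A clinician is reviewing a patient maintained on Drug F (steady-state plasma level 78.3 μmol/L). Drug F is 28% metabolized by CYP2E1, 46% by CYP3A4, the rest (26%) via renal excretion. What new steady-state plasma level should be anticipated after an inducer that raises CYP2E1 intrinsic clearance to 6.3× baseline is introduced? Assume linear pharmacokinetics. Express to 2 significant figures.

CYP2E1: 0.28 × 6.3 = 1.764
CYP3A4: 0.46 (unchanged)
Other: 0.26 (unchanged)
New clearance relative to baseline: 1.764 + 0.46 + 0.26 = 2.484.
Steady-state plasma level ∝ 1/CL, so new value = 78.3 / 2.484 = 32 μmol/L.

32 μmol/L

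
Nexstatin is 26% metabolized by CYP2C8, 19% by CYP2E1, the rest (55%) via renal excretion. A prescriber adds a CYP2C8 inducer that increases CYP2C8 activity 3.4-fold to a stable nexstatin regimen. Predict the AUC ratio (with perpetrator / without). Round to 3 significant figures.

CYP2C8: 0.26 × 3.4 = 0.884
CYP2E1: 0.19 (unchanged)
Other: 0.55 (unchanged)
CL_new/CL_old = 0.884 + 0.19 + 0.55 = 1.624.
AUC is inversely proportional to clearance, so the fold-change is 1 / 1.624 = 0.616.

0.616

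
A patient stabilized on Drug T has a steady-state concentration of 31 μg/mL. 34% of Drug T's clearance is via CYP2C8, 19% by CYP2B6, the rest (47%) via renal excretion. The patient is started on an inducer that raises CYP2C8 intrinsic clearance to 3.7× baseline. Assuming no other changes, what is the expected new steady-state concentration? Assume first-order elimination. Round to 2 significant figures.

The CYP2C8 pathway (34% of clearance) rises to 3.7× activity: 0.34 × 3.7 = 1.258.
CYP2B6 (19%) and the residual 47% are unaffected.
New clearance relative to baseline: 1.258 + 0.19 + 0.47 = 1.918.
Steady-state concentration ∝ 1/CL, so new value = 31 / 1.918 = 16 μg/mL.

16 μg/mL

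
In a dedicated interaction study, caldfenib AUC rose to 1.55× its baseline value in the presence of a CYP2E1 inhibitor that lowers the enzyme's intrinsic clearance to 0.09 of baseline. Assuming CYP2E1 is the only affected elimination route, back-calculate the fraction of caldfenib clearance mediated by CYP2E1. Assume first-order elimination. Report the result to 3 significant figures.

0.390

CL'/CL = 1 / 1.55 = 0.6452
0.09·fm + (1 − fm) = 0.6452
fm = (0.6452 − 1) / (0.09 − 1) = 0.390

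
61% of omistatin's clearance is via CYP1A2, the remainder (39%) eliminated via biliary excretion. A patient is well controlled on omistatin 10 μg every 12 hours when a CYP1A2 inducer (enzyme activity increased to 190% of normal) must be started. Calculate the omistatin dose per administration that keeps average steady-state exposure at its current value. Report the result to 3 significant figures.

The CYP1A2 pathway (61% of clearance) rises to 1.9× activity: 0.61 × 1.9 = 1.159.
The remaining 39% of clearance is unaffected.
CL_new/CL_old = 1.159 + 0.39 = 1.549.
Exposure is unchanged when dose changes in proportion to clearance. New dose = 10 μg × 1.549 = 15.5 μg.

15.5 μg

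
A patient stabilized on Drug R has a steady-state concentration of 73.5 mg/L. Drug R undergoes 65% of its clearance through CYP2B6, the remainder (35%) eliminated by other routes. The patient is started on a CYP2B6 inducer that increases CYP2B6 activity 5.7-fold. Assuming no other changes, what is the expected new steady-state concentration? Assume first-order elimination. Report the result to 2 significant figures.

18 mg/L

CYP2B6: 0.65 × 5.7 = 3.705
Other: 0.35 (unchanged)
CL_new/CL_old = 3.705 + 0.35 = 4.055.
New steady-state concentration = baseline ÷ relative clearance = 73.5 / 4.055 = 18 mg/L.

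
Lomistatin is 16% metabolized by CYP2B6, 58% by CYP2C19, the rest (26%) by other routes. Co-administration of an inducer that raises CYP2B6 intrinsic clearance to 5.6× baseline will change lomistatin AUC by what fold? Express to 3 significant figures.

The CYP2B6 pathway (16% of clearance) rises to 5.6× activity: 0.16 × 5.6 = 0.896.
CYP2C19 (58%) and the residual 26% are unaffected.
Relative clearance = 0.896 + 0.58 + 0.26 = 1.736.
AUC ratio = CL_old/CL_new = 1 / 1.736 = 0.576.

0.576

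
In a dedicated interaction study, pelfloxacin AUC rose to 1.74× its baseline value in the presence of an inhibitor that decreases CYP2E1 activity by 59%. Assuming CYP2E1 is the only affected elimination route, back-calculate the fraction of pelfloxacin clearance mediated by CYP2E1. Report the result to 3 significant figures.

0.721

Let x = fm,CYP2E1. Because AUC ∝ 1/CL, relative clearance fell to 1/1.74 = 0.5747.
Only the CYP2E1 route changed, so 0.5747 = x·0.41 + (1 − x), giving x = 0.721.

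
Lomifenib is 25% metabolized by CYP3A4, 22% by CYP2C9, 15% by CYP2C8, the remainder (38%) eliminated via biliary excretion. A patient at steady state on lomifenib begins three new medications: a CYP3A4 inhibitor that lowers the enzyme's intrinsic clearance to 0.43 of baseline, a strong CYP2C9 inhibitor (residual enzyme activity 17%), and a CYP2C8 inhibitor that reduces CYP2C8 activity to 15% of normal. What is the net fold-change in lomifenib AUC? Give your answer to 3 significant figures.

1.83

CYP3A4: 0.25 × 0.43 = 0.1075
CYP2C9: 0.22 × 0.17 = 0.0374
CYP2C8: 0.15 × 0.15 = 0.0225
Other: 0.38 (unchanged)
Relative clearance = 0.1075 + 0.0374 + 0.0225 + 0.38 = 0.5474.
Net AUC ratio = 1 / 0.5474 = 1.83.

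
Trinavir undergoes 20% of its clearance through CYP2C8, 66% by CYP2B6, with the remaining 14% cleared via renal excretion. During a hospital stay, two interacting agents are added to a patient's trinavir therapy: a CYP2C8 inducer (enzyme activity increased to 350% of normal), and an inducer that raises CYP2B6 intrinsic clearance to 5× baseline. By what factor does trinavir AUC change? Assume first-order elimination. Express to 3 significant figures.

0.242

CYP2C8: 0.2 × 3.5 = 0.7
CYP2B6: 0.66 × 5 = 3.3
Other: 0.14 (unchanged)
CL_new/CL_old = 0.7 + 3.3 + 0.14 = 4.14.
Net AUC ratio = 1 / 4.14 = 0.242.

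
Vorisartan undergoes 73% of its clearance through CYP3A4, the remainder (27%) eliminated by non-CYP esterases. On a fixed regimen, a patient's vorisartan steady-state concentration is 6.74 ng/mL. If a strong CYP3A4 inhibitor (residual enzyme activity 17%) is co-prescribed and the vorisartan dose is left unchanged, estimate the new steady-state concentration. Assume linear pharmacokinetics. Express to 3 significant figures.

CYP3A4: 0.73 × 0.17 = 0.1241
Other: 0.27 (unchanged)
Relative clearance = 0.1241 + 0.27 = 0.3941.
With dosing unchanged, steady-state concentration scales as 1/CL: 6.74 / 0.3941 = 17.1 ng/mL.

17.1 ng/mL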